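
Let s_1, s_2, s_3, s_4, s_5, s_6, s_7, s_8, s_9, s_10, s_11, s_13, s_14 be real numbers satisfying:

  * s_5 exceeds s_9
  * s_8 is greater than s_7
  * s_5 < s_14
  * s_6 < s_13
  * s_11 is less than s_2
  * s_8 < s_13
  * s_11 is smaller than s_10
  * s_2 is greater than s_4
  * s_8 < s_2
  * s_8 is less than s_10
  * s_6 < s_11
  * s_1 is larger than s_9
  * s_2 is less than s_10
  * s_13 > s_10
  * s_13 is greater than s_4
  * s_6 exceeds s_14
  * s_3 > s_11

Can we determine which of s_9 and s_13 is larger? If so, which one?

s_13

s_9 < s_5 < s_14 < s_6 < s_11 < s_10 < s_13, by transitivity through s_5, s_14, s_6, s_11, s_10.
So s_13 is larger.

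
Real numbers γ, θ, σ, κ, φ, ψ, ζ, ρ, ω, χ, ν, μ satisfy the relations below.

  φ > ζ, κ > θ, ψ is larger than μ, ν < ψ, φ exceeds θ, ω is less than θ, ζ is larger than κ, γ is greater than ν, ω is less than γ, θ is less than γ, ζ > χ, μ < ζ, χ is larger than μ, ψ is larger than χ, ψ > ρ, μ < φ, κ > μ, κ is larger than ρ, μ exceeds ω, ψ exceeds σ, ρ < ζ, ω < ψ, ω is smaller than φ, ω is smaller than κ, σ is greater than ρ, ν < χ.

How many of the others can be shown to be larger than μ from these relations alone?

Directly above μ: χ, ψ, κ, ζ, φ.
Nothing else is reachable above μ; 5 in all.

5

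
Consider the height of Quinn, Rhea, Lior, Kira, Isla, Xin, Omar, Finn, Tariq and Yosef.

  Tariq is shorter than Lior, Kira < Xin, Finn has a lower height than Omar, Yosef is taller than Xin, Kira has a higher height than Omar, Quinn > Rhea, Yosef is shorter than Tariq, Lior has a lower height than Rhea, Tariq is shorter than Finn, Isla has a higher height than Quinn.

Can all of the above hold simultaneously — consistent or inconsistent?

inconsistent

We have Tariq < Finn stated directly, yet also Finn < Omar < Kira < Xin < Yosef < Tariq by chaining the others — so Finn < Tariq. Contradiction.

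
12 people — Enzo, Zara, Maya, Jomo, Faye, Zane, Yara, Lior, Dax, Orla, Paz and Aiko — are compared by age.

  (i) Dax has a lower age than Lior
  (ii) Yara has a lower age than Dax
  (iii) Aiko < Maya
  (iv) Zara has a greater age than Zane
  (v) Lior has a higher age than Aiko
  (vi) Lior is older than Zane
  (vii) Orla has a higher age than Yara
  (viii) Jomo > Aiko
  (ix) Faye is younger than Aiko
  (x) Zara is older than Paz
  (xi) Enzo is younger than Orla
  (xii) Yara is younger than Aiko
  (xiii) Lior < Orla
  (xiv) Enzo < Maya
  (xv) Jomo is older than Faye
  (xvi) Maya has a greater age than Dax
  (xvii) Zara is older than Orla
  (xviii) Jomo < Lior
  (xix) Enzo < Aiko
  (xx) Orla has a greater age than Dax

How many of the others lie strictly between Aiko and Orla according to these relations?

Chaining upward from Aiko reaches: Maya, Jomo, Lior, Zara.
Chaining downward from Orla reaches: Faye, Yara, Enzo, Dax, Zane, Jomo, Lior.
Strictly between Aiko and Orla are those in both lists: Jomo, Lior — 2 elements.

2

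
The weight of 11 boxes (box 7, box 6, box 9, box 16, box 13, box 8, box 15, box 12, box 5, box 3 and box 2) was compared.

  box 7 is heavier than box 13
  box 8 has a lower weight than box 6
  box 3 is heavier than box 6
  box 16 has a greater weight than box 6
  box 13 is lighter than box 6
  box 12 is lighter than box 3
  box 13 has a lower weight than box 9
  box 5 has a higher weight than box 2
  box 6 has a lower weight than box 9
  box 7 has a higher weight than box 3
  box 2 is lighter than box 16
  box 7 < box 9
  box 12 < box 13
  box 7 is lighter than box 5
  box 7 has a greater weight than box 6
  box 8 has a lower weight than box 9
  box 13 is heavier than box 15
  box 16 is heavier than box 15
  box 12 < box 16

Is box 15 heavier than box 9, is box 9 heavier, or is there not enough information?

box 15 < box 13 and box 13 < box 6 give box 15 < box 6.
With box 6 < box 3: box 15 < box 13 < box 6 < box 3.
Then box 3 < box 7 extends the chain to box 7.
Then box 7 < box 9 extends the chain to box 9.
So box 9 is heavier.

box 9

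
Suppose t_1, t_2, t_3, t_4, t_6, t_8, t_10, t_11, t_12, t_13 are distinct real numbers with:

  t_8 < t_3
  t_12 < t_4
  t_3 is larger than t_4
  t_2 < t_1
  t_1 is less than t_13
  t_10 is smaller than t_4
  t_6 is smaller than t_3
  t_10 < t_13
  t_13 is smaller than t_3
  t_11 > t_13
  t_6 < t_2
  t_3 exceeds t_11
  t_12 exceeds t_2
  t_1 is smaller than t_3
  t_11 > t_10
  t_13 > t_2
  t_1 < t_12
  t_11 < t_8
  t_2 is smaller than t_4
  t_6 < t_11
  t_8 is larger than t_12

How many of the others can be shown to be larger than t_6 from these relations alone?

From t_6 the given relations immediately reach t_2, t_11, t_3.
From those, t_1, t_12, t_13, t_8, t_4 — 8 in total.
Nothing else is reachable above t_6; 8 in all.

8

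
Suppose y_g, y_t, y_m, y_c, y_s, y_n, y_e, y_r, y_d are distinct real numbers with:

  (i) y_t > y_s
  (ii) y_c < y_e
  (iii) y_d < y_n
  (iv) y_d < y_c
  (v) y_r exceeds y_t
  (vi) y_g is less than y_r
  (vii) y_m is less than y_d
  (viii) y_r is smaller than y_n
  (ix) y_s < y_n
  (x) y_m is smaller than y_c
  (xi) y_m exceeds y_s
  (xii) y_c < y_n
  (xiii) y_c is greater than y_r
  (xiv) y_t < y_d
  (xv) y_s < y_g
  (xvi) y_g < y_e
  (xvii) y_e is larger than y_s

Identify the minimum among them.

y_m is not least since y_s < y_m; y_t is not least since y_s < y_t; y_g is not least since y_s < y_g; y_r is not least since y_t < y_r; y_d is not least since y_m < y_d; y_c is not least since y_r < y_c; y_n is not least since y_s < y_n; y_e is not least since y_g < y_e.
Only y_s has nothing below it, so y_s is the minimum.

y_s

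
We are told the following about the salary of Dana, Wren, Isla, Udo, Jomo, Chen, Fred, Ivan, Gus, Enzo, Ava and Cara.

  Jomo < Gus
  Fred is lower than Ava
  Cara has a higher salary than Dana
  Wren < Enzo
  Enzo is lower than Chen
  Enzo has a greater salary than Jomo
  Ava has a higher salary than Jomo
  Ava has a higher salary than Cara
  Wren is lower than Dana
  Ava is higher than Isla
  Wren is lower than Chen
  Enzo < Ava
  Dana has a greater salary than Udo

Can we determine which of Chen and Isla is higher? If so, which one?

undetermined

Following every chain through Isla: above Isla we get Ava.
Chen is not reached, and no chain runs the other way from Chen to Isla.
So the given relations leave the order of Isla and Chen undetermined.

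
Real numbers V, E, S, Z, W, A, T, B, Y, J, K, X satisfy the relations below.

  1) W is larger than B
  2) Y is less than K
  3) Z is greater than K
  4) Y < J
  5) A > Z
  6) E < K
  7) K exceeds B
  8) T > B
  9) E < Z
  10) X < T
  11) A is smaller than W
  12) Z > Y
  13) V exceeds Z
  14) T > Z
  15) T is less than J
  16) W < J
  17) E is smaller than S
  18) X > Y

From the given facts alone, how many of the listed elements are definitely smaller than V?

From V the given relations immediately reach Z.
From those, E, Y, K — 4 in total.
From those, B — 5 in total.
No other element is forced below V by the given relations, so the count is 5.

5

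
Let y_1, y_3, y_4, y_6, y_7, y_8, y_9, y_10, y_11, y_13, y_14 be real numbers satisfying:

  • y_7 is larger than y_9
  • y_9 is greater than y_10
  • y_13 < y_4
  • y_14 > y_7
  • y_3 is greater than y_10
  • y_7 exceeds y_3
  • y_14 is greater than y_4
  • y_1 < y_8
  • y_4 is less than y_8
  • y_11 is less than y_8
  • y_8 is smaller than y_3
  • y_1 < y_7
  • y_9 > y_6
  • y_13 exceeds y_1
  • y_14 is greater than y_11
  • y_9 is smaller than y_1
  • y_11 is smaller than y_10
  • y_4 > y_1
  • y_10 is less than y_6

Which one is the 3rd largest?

y_3

Chaining the given pairs: y_11 < y_10 < y_6 < y_9 < y_1 < y_13 < y_4 < y_8 < y_3 < y_7 < y_14.
The 3rd largest is y_3.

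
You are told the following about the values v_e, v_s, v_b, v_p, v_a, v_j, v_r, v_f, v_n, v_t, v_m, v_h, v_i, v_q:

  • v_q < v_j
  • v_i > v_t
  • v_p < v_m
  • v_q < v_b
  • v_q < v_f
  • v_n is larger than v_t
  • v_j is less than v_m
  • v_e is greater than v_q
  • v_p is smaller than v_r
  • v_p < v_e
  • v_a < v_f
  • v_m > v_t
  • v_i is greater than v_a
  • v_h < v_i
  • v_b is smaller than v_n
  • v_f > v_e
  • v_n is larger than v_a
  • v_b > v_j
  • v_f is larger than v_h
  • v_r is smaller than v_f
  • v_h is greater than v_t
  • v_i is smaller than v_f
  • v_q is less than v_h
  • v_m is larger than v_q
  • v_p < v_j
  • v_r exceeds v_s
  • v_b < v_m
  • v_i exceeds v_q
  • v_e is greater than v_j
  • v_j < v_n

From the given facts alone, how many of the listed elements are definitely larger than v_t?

5

From v_t the given relations immediately reach v_h, v_i, v_n, v_m.
From those, v_f — 5 in total.
Nothing else is reachable above v_t; 5 in all.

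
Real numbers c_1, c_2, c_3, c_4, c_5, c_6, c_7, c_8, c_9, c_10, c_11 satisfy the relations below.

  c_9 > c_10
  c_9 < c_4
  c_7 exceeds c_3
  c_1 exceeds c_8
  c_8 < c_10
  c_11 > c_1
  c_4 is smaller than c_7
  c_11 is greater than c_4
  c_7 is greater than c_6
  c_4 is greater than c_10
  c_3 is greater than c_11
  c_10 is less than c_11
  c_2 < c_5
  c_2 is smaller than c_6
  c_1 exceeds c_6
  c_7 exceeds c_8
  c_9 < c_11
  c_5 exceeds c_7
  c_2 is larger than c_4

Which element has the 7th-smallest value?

c_1

Chaining the given pairs: c_8 < c_10 < c_9 < c_4 < c_2 < c_6 < c_1 < c_11 < c_3 < c_7 < c_5.
The 7th smallest is c_1.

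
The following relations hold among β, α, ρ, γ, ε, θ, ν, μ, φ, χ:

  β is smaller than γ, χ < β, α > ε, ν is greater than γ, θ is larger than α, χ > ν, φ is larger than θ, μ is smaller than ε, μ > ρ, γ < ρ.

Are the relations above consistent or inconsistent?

inconsistent

Chaining the given relations yields ν < χ < β < γ, so ν < γ. But one relation states γ < ν. These cannot both hold.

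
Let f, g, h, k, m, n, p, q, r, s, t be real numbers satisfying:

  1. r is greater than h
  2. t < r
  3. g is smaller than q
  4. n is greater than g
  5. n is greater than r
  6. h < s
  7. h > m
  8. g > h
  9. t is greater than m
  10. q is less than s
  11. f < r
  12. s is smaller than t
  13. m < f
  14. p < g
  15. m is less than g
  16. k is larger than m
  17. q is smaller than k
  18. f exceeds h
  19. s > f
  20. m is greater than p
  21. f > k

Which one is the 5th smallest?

q

Chaining the given pairs: p < m < h < g < q < k < f < s < t < r < n.
The 5th smallest is q.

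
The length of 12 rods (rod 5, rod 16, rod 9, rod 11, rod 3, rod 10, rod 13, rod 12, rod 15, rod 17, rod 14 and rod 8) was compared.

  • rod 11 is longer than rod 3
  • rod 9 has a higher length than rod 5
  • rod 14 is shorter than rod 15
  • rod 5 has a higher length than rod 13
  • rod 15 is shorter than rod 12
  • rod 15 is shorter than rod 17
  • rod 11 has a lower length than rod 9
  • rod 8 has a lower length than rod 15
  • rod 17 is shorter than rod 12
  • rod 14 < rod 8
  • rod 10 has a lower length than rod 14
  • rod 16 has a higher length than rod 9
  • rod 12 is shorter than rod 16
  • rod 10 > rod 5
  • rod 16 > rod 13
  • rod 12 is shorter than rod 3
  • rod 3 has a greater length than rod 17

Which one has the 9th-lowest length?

rod 3

Piecing the relations together gives one ordering: rod 13 < rod 5 < rod 10 < rod 14 < rod 8 < rod 15 < rod 17 < rod 12 < rod 3 < rod 11 < rod 9 < rod 16.
Counting 9 from the smallest end gives rod 3.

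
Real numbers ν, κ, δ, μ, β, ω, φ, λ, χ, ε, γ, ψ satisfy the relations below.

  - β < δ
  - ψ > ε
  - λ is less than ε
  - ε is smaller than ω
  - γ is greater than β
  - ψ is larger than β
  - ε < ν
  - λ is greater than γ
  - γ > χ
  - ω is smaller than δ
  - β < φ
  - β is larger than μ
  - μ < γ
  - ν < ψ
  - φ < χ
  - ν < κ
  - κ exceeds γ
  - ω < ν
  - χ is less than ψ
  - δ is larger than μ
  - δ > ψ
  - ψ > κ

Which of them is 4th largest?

The consecutive relations fix a unique order: μ < β < φ < χ < γ < λ < ε < ω < ν < κ < ψ < δ.
Counting 4 from the largest end gives ν.

ν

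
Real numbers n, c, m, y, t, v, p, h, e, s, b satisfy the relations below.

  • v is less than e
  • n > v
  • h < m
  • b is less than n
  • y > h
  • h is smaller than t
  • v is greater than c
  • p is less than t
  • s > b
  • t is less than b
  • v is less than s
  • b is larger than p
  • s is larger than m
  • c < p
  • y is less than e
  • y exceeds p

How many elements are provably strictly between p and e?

1

The relations place p below e. An element lies strictly between them when it is forced above p and also forced below e.
Above p: {y, t, b, n, s}. Below e: {c, h, v, y}.
Intersection: {y} — 1.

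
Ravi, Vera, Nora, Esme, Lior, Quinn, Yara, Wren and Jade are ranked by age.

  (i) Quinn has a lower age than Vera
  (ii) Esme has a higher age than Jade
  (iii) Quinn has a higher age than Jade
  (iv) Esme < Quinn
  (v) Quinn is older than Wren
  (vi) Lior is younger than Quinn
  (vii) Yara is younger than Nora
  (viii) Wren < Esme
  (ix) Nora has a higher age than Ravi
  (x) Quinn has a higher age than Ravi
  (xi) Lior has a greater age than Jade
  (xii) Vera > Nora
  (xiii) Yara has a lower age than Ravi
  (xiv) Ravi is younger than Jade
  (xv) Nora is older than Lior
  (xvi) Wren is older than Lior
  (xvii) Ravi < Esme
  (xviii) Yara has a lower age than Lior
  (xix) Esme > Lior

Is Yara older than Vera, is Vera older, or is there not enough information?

Vera

Chaining the given relations: Yara < Ravi < Jade < Lior < Wren < Esme < Quinn < Vera.
So Vera is older.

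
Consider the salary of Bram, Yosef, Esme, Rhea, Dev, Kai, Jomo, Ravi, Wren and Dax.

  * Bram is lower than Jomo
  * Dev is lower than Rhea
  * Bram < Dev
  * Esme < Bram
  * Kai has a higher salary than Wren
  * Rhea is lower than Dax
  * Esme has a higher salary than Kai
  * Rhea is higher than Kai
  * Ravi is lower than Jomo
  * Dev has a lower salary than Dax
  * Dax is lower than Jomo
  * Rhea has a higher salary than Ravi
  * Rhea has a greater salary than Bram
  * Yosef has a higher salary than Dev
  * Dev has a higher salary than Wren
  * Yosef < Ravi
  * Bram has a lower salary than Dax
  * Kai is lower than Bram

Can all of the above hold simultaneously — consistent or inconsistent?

consistent

Every relation is compatible with Wren < Kai < Esme < Bram < Dev < Yosef < Ravi < Rhea < Dax < Jomo; the set is consistent.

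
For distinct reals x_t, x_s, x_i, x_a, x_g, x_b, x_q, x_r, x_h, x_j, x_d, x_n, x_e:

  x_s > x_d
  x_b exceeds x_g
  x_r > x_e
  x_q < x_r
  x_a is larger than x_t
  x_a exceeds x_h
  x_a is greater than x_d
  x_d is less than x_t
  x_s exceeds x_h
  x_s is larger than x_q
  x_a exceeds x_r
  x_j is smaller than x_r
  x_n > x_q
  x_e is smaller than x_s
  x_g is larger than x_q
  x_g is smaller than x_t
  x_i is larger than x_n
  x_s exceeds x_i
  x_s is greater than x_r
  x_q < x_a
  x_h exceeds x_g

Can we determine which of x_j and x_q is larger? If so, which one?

Following every chain through x_j: above x_j we get x_r, x_s, x_a.
x_q is not reached, and no chain runs the other way from x_q to x_j.
So the given relations leave the order of x_j and x_q undetermined.

undetermined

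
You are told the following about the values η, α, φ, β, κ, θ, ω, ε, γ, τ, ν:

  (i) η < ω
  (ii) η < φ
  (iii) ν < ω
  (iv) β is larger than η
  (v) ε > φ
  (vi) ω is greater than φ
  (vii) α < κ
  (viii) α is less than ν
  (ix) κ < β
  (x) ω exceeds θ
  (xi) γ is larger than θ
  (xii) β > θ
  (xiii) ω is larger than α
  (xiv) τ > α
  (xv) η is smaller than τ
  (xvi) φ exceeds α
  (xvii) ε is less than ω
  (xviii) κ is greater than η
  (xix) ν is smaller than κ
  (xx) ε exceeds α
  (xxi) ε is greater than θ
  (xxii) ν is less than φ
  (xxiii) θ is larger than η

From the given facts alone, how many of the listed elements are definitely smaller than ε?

Directly below ε: α, θ, φ.
One step further: ν, η (5 so far).
No other element is forced below ε by the given relations, so the count is 5.

5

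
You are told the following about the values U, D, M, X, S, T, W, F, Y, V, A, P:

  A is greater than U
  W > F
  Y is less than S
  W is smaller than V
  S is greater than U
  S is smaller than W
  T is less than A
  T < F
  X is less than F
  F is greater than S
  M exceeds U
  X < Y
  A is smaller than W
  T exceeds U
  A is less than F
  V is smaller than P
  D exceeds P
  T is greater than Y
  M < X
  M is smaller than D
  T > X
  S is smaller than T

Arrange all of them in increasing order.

The consecutive links are each given: U < M; M < X; X < Y; Y < S; S < T; T < A; A < F; F < W; W < V; V < P; P < D.

U < M < X < Y < S < T < A < F < W < V < P < D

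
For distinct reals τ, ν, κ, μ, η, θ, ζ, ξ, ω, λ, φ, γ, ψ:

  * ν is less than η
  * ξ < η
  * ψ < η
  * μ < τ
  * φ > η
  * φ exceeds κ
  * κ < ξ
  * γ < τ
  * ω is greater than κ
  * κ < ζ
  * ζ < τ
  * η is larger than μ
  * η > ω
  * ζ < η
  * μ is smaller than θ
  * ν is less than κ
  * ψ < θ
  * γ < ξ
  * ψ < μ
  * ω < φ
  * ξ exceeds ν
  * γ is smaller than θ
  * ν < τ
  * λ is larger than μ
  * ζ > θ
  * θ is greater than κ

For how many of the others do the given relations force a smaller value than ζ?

From ζ the given relations immediately reach κ, θ.
From those, ν, ψ, μ, γ — 6 in total.
No other element is forced below ζ by the given relations, so the count is 6.

6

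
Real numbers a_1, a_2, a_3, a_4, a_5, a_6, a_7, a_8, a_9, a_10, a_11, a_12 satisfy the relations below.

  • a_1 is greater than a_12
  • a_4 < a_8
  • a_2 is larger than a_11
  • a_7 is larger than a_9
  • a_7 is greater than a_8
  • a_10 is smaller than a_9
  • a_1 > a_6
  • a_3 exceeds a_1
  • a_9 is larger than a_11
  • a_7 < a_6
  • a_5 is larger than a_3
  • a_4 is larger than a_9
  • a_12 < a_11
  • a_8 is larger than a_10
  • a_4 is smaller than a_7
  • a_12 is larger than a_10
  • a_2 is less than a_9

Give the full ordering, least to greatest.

Nothing is placed below a_10, so it is least; from there a_10 < a_12; a_12 < a_11; a_11 < a_2; a_2 < a_9; a_9 < a_4; a_4 < a_8; a_8 < a_7; a_7 < a_6; a_6 < a_1; a_1 < a_3; a_3 < a_5, each given directly.

a_10 < a_12 < a_11 < a_2 < a_9 < a_4 < a_8 < a_7 < a_6 < a_1 < a_3 < a_5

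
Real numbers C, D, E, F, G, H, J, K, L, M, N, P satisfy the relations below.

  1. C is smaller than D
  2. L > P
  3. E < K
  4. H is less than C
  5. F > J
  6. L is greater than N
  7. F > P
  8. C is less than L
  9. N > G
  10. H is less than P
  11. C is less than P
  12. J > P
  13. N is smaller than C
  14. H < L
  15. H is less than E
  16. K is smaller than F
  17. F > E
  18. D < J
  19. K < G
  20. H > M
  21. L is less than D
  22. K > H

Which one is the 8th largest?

Piecing the relations together gives one ordering: M < H < E < K < G < N < C < P < L < D < J < F.
The 8th largest is G.

G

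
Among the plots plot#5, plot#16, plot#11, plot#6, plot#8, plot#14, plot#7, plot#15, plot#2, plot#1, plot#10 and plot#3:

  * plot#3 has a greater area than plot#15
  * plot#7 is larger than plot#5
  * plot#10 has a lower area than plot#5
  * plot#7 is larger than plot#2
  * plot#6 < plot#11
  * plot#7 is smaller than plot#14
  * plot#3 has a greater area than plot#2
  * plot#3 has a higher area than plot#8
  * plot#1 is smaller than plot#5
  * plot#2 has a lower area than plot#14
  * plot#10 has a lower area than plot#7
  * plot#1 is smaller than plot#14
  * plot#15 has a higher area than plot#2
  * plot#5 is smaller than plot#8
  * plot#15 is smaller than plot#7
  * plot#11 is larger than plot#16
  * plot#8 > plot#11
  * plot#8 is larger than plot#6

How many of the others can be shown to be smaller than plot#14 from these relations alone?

6

From plot#14 the given relations immediately reach plot#1, plot#2, plot#7.
From those, plot#15, plot#10, plot#5 — 6 in total.
Nothing else is reachable below plot#14; 6 in all.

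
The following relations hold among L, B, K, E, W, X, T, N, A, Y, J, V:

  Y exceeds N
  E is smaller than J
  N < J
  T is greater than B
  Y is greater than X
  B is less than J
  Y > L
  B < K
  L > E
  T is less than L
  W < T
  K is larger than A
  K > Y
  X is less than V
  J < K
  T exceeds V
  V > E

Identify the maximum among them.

K

X is not greatest since X < V; B is not greatest since B < K; W is not greatest since W < T; E is not greatest since E < L; V is not greatest since V < T; T is not greatest since T < L; N is not greatest since N < J; J is not greatest since J < K; L is not greatest since L < Y; Y is not greatest since Y < K; A is not greatest since A < K.
Only K has nothing above it, so K is the maximum.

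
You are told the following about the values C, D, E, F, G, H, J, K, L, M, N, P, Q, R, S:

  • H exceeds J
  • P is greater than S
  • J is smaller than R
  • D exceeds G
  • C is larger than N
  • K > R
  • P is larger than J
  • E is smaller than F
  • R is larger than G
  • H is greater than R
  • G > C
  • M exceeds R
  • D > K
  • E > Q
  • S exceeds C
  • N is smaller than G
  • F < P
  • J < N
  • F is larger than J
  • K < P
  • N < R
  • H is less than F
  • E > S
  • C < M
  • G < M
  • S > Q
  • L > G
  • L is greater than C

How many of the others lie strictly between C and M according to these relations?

2

The relations place C below M. An element lies strictly between them when it is forced above C and also forced below M.
Above C: {G, R, S, K, L, E, H, F, D, P}. Below M: {J, N, G, R}.
Intersection: {G, R} — 2.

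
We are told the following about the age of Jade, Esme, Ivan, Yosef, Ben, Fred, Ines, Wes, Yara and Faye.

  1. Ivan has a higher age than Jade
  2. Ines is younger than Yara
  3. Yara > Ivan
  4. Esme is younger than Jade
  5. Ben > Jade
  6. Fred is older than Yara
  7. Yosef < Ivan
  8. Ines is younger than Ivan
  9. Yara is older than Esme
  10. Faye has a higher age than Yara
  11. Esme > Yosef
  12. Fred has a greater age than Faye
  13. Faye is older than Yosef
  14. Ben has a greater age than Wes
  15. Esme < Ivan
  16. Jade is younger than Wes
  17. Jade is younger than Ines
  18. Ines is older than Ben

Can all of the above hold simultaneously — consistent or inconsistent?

The single ordering Yosef < Esme < Jade < Wes < Ben < Ines < Ivan < Yara < Faye < Fred satisfies every listed relation, so no contradiction arises.

consistent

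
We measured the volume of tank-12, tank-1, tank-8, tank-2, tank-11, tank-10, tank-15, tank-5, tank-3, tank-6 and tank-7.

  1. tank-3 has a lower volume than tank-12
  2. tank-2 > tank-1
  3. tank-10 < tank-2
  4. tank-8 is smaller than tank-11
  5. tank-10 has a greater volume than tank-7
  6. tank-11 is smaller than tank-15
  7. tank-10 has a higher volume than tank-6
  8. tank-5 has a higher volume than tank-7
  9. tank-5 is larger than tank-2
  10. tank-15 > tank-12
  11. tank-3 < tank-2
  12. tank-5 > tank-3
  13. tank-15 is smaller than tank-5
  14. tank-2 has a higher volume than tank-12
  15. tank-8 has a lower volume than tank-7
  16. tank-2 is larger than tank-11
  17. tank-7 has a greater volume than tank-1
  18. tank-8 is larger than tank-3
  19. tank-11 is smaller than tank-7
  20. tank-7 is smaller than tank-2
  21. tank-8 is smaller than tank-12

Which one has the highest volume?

tank-5

Chaining downward from tank-5: directly below it, tank-3, tank-7, tank-15, tank-2; then tank-1, tank-8, tank-12, tank-11, tank-10; then tank-6.
That covers every other element, and nothing is given above tank-5, so tank-5 is the highest volume.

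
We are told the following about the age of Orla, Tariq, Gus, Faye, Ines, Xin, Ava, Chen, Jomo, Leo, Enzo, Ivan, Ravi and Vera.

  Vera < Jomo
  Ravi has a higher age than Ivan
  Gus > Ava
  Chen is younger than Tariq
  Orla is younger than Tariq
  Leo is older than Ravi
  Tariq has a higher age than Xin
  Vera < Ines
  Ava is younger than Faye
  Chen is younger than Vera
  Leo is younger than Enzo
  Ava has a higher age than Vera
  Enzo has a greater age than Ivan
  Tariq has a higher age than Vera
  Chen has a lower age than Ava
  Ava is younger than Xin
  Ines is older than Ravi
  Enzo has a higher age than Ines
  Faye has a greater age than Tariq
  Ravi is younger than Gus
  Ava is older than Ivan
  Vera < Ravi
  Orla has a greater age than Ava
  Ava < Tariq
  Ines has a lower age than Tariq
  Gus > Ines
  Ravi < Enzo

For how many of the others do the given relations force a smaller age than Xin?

4

From Xin the given relations immediately reach Ava.
From those, Chen, Ivan, Vera — 4 in total.
No other element is forced below Xin by the given relations, so the count is 4.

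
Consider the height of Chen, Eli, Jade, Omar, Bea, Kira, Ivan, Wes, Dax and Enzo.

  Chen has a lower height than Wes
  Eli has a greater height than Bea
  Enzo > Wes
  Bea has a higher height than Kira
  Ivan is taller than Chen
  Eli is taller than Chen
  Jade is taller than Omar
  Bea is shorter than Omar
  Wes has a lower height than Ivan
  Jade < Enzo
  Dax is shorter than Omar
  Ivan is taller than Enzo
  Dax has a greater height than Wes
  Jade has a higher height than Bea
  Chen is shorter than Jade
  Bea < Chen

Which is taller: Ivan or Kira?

The relevant relations are Kira < Bea; Bea < Chen; Chen < Wes; Wes < Dax; Dax < Omar; Omar < Jade; Jade < Enzo; Enzo < Ivan.
Together: Kira < Bea < Chen < Wes < Dax < Omar < Jade < Enzo < Ivan.
So Kira < Ivan; Ivan is the taller of the two.

Ivan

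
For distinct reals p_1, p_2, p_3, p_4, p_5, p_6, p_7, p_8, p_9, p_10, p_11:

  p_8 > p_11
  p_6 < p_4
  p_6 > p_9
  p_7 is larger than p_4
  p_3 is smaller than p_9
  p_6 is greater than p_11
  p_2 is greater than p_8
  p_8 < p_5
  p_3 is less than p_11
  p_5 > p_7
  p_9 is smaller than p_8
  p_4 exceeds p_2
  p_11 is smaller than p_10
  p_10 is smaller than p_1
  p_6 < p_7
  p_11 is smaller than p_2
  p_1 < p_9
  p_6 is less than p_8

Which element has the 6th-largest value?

p_6

The consecutive relations fix a unique order: p_3 < p_11 < p_10 < p_1 < p_9 < p_6 < p_8 < p_2 < p_4 < p_7 < p_5.
The 6th largest is p_6.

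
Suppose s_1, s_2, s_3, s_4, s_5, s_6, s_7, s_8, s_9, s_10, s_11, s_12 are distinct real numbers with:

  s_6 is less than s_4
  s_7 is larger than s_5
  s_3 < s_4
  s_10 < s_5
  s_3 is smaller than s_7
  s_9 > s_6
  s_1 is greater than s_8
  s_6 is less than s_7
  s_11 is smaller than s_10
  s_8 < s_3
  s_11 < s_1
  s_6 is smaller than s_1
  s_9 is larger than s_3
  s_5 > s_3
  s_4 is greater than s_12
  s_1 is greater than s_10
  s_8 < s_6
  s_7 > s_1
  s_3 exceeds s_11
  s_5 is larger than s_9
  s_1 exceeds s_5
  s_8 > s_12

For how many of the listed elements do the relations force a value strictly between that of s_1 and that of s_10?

The relations place s_10 below s_1. An element lies strictly between them when it is forced above s_10 and also forced below s_1.
Above s_10: {s_5, s_7}. Below s_1: {s_12, s_8, s_11, s_3, s_6, s_9, s_5}.
Intersection: {s_5} — 1.

1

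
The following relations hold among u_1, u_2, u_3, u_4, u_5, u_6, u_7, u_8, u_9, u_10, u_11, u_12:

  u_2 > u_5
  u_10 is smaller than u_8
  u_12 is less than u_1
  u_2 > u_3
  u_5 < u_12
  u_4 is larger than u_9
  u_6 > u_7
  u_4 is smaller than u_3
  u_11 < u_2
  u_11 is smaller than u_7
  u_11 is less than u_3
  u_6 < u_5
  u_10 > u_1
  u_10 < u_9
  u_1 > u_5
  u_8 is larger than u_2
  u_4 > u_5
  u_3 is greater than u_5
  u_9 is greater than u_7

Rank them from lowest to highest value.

u_11 < u_7 < u_6 < u_5 < u_12 < u_1 < u_10 < u_9 < u_4 < u_3 < u_2 < u_8

Nothing is placed below u_11, so it is least; from there u_11 < u_7; u_7 < u_6; u_6 < u_5; u_5 < u_12; u_12 < u_1; u_1 < u_10; u_10 < u_9; u_9 < u_4; u_4 < u_3; u_3 < u_2; u_2 < u_8, each given directly.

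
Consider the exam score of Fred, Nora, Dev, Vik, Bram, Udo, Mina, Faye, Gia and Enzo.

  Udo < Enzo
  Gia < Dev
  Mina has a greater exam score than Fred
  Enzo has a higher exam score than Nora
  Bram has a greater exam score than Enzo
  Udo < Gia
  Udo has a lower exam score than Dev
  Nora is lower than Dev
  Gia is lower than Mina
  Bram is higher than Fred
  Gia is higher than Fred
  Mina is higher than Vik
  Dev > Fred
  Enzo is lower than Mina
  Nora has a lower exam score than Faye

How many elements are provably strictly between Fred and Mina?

1

Chaining upward from Fred reaches: Gia, Dev, Bram.
Chaining downward from Mina reaches: Nora, Udo, Gia, Enzo, Vik.
Strictly between Fred and Mina are those in both lists: Gia — 1 element.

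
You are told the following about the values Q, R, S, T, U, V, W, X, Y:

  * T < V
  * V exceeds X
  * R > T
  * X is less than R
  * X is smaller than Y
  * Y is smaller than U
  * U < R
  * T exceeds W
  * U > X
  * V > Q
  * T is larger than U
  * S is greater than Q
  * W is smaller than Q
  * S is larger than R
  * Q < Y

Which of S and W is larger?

S

Following the relations from W: W < Q < Y < U < T < R < S.
So W < S; S is the larger of the two.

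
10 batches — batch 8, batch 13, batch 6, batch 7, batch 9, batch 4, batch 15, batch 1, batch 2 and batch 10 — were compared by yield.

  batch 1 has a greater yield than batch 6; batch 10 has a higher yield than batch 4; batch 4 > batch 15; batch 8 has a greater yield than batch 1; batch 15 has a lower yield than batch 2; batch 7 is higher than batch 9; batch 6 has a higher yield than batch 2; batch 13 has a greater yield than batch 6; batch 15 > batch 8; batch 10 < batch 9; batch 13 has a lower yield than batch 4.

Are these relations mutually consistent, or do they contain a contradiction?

We have batch 6 < batch 1 stated directly, yet also batch 1 < batch 8 < batch 15 < batch 2 < batch 6 by chaining the others — so batch 1 < batch 6. Contradiction.

inconsistent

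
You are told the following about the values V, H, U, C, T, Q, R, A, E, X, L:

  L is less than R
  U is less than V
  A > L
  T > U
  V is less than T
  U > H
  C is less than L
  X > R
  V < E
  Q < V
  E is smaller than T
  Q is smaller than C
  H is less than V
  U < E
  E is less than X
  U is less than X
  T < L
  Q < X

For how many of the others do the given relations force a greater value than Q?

8

The elements the relations force above Q are V, C, E, T, L, R, X, A — no chain reaches any other.
That is 8.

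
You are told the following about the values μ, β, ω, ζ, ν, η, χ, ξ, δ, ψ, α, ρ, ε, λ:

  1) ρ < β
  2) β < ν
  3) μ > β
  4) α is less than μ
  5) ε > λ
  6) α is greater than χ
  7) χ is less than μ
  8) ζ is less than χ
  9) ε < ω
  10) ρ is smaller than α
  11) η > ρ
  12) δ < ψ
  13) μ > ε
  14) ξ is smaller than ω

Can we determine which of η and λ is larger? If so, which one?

Following every chain through η: below η we get ρ.
λ is not reached, and no chain runs the other way from λ to η.
So the given relations leave the order of η and λ undetermined.

undetermined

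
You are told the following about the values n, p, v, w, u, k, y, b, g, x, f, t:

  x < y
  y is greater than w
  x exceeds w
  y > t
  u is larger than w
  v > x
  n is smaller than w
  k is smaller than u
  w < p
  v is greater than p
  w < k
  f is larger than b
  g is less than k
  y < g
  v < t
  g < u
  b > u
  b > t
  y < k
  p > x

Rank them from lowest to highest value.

Nothing is placed below n, so it is least; from there n < w; w < x; x < p; p < v; v < t; t < y; y < g; g < k; k < u; u < b; b < f, each given directly.

n < w < x < p < v < t < y < g < k < u < b < f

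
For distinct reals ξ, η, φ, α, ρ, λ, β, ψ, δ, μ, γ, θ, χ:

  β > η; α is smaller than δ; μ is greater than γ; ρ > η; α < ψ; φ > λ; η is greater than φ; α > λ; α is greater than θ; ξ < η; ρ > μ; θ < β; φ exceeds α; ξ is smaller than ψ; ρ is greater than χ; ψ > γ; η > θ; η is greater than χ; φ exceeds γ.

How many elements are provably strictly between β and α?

2

Chaining upward from α reaches: δ, φ, η, ψ, ρ.
Chaining downward from β reaches: λ, θ, χ, ξ, γ, φ, η.
Strictly between α and β are those in both lists: φ, η — 2 elements.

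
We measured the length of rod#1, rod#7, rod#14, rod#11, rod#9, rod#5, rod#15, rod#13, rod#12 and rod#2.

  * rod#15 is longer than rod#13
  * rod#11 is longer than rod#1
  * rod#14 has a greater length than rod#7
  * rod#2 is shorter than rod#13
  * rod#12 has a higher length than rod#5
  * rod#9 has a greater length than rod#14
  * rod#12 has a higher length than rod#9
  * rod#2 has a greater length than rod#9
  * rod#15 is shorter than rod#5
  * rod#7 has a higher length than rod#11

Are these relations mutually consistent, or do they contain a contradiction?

Every relation is compatible with rod#1 < rod#11 < rod#7 < rod#14 < rod#9 < rod#2 < rod#13 < rod#15 < rod#5 < rod#12; the set is consistent.

consistent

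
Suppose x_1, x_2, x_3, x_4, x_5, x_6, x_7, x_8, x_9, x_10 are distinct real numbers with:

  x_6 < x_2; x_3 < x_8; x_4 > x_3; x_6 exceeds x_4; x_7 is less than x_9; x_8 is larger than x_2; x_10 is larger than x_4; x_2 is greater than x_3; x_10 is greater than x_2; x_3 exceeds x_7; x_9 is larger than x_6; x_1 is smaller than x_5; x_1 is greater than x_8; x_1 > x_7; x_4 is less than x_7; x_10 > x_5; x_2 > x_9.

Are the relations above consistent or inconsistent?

Chaining the given relations yields x_7 < x_3 < x_4, so x_7 < x_4. But one relation states x_4 < x_7. These cannot both hold.

inconsistent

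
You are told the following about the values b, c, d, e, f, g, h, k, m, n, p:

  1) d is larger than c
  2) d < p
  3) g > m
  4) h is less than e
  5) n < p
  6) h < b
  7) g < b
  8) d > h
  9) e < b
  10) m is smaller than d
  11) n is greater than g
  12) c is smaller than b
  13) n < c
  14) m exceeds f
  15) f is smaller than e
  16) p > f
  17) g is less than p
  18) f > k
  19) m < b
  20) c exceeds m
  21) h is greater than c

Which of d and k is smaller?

k < f and f < m give k < m.
Then m < g extends the chain to g.
With g < n: k < f < m < g < n.
Then n < c extends the chain to c.
With c < h: k < f < m < g < n < c < h.
With h < d: k < f < m < g < n < c < h < d.
So k < d; k is the smaller of the two.

k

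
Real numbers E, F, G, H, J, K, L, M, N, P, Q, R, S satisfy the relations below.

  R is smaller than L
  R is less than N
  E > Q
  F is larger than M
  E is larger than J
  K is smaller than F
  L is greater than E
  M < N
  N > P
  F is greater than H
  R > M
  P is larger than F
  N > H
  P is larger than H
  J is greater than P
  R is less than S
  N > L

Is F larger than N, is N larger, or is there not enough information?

N

Link the given pairs in sequence: F < P; P < J; J < E; E < L; L < N.
Chaining these gives F < P < J < E < L < N.
So N is larger.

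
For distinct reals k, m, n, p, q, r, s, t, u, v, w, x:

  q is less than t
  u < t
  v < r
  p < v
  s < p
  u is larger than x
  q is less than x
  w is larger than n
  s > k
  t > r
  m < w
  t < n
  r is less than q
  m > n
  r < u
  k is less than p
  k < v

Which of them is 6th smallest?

Chaining the given pairs: k < s < p < v < r < q < x < u < t < n < m < w.
The 6th smallest is q.

q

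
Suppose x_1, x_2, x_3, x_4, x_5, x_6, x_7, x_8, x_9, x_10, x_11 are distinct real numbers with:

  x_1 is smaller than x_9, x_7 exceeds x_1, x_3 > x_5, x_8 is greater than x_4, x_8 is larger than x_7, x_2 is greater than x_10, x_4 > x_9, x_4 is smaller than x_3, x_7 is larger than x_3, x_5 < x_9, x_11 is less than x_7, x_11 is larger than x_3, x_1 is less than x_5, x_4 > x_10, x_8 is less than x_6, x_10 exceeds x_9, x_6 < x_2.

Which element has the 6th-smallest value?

x_3

The consecutive relations fix a unique order: x_1 < x_5 < x_9 < x_10 < x_4 < x_3 < x_11 < x_7 < x_8 < x_6 < x_2.
Counting 6 from the smallest end gives x_3.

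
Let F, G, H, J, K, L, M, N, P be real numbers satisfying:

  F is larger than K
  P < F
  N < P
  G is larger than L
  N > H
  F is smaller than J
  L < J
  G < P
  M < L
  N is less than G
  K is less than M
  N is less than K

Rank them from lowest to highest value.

H < N < K < M < L < G < P < F < J

The consecutive links are each given: H < N; N < K; K < M; M < L; L < G; G < P; P < F; F < J.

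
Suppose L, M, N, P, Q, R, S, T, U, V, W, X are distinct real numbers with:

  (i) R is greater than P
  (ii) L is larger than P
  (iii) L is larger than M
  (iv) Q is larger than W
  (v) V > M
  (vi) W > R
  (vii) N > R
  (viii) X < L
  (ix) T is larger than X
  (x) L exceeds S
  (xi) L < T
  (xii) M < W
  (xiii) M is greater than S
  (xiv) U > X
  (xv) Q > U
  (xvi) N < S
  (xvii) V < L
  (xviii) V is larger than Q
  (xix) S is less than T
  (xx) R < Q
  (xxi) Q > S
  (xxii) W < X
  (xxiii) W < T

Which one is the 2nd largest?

The consecutive relations fix a unique order: P < R < N < S < M < W < X < U < Q < V < L < T.
The 2nd largest is L.

L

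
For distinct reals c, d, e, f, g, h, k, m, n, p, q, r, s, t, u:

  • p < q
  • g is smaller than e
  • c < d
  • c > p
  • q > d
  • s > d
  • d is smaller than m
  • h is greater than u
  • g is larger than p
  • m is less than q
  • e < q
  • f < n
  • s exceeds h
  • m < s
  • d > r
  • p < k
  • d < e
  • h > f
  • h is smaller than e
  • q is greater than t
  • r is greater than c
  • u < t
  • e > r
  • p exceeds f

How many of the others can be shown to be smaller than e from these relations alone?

8

Directly below e: h, r, g, d.
One step further: u, f, p, c (8 so far).
Nothing else is reachable below e; 8 in all.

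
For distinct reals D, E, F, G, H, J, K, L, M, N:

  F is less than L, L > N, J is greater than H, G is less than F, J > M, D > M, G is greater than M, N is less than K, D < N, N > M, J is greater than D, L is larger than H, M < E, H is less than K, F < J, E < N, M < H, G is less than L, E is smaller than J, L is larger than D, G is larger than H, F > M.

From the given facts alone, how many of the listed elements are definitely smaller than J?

6

The elements the relations force below J are M, H, E, G, D, F — no chain reaches any other.
That is 6.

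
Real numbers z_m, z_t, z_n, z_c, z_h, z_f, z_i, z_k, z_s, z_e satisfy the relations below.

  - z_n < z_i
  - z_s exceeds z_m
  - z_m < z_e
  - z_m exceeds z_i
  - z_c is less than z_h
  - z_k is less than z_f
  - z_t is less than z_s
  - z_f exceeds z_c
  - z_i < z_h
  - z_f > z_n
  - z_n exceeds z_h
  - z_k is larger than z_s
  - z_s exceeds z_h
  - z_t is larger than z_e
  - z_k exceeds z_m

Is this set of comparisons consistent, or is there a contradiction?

inconsistent

We have z_i < z_h stated directly, yet also z_h < z_n < z_i by chaining the others — so z_h < z_i. Contradiction.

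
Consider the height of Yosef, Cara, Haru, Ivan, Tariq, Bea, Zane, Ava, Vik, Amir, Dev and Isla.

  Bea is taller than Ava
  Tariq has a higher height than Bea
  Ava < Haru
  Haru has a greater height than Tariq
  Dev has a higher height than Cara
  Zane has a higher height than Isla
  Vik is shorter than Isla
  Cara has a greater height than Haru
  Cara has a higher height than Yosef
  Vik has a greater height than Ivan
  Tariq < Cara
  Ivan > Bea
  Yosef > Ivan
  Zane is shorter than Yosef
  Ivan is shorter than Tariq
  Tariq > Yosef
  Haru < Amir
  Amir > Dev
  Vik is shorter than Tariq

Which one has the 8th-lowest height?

Tariq

The consecutive relations fix a unique order: Ava < Bea < Ivan < Vik < Isla < Zane < Yosef < Tariq < Haru < Cara < Dev < Amir.
Counting 8 from the smallest end gives Tariq.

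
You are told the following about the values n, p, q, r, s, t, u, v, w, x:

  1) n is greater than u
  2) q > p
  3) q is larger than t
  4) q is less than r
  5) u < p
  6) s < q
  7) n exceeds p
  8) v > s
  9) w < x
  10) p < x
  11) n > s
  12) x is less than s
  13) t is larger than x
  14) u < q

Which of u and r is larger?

The relevant relations are u < p; p < x; x < t; t < q; q < r.
Chaining these gives u < p < x < t < q < r.
So u < r; r is the larger of the two.

r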